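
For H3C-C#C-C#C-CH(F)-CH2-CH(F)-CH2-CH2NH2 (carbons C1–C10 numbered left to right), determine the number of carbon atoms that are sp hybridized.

4

C1: sp3
C2: sp ✓
C3: sp ✓
C4: sp ✓
C5: sp ✓
C6: sp3
C7: sp3
C8: sp3
C9: sp3
C10: sp3
C2, C3, C4, C5 → 4 sp carbons.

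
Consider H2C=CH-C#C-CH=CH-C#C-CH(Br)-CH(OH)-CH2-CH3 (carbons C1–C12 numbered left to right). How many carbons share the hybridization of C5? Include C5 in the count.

4

C5 is sp2 (one π bond).
C1: sp2 ✓
C2: sp2 ✓
C3: sp
C4: sp
C5: sp2 ✓
C6: sp2 ✓
C7: sp
C8: sp
C9: sp3
C10: sp3
C11: sp3
C12: sp3
4 carbons are sp2.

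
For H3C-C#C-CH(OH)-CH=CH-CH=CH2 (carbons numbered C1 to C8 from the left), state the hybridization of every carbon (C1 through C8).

C1: 4 σ bonds — 4 electron domains, sp3.
C2 has 2 σ bonds, plus two π bonds: steric number 2 → sp.
C3 is sp: 2 σ bonds, plus two π bonds, 2 electron-density regions.
C4: 4 σ bonds; 4 regions of electron density → sp3.
C5 is sp2: 3 σ bonds, plus one π bond, 3 electron-density regions.
C6: 3 σ bonds, plus one π bond; 3 regions of electron density → sp2.
C7: 3 σ bonds, plus one π bond — 3 electron domains, sp2.
C8 carries 3 σ bonds, plus one π bond, giving a steric number of 3, so it is sp2.

C1 sp3, C2 sp, C3 sp, C4 sp3, C5 sp2, C6 sp2, C7 sp2, C8 sp2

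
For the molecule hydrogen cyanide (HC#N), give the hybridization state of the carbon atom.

sp

The carbon atom: 2 σ bonds, plus two π bonds; 2 regions of electron density → sp.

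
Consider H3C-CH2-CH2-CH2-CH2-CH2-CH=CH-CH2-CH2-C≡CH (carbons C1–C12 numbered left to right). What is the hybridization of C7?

C7 carries 3 σ bonds, plus one π bond, giving a steric number of 3, so it is sp2.

sp²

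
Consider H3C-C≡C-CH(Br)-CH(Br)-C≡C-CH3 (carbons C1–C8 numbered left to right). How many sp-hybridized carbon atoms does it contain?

C1: sp3
C2: sp ✓
C3: sp ✓
C4: sp3
C5: sp3
C6: sp ✓
C7: sp ✓
C8: sp3
C2, C3, C6, C7 → 4 sp carbons.

4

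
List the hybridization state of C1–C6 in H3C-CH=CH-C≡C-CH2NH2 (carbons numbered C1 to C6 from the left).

C1 is sp3: 4 σ bonds, 4 electron-density regions.
C2 is sp2: 3 σ bonds, plus one π bond, 3 electron-density regions.
C3 is sp2: 3 σ bonds, plus one π bond, 3 electron-density regions.
C4 — 2 σ bonds, plus two π bonds. Steric number 2, so sp.
C5 — 2 σ bonds, plus two π bonds. Steric number 2, so sp.
C6 carries 4 σ bonds, giving a steric number of 4, so it is sp3.

C1 sp3, C2 sp2, C3 sp2, C4 sp, C5 sp, C6 sp3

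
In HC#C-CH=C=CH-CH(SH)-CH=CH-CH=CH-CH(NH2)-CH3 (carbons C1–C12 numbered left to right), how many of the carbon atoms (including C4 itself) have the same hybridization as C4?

C4 is sp (two π bonds).
C1: sp ✓
C2: sp ✓
C3: sp2
C4: sp ✓
C5: sp2
C6: sp3
C7: sp2
C8: sp2
C9: sp2
C10: sp2
C11: sp3
C12: sp3
3 carbons are sp.

3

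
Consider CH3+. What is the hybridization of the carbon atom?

Three σ bonds to H, empty p orbital → sp2, trigonal planar.

sp²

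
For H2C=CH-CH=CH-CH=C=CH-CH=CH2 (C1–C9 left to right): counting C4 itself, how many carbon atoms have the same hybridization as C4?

8

C4 is sp2 (one π bond).
C1: sp2 ✓
C2: sp2 ✓
C3: sp2 ✓
C4: sp2 ✓
C5: sp2 ✓
C6: sp
C7: sp2 ✓
C8: sp2 ✓
C9: sp2 ✓
8 carbons are sp2.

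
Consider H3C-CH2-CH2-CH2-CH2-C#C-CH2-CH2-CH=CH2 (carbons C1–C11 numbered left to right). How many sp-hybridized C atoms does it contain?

2

C1: sp3
C2: sp3
C3: sp3
C4: sp3
C5: sp3
C6: sp ✓
C7: sp ✓
C8: sp3
C9: sp3
C10: sp2
C11: sp2
C6, C7 → 2 sp carbons.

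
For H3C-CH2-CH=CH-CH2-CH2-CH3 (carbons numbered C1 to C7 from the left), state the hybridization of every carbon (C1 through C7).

C1 sp3, C2 sp3, C3 sp2, C4 sp2, C5 sp3, C6 sp3, C7 sp3

C1: 4 σ bonds — 4 electron domains, sp3.
C2 is sp3: 4 σ bonds, 4 electron-density regions.
C3 carries 3 σ bonds, plus one π bond, giving a steric number of 3, so it is sp2.
C4 is sp2: 3 σ bonds, plus one π bond, 3 electron-density regions.
C5 — 4 σ bonds. Steric number 4, so sp3.
C6 carries 4 σ bonds, giving a steric number of 4, so it is sp3.
C7 carries 4 σ bonds, giving a steric number of 4, so it is sp3.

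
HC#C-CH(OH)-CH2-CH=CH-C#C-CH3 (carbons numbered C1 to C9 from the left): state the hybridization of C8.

sp

C8 — 2 σ bonds, plus two π bonds. Steric number 2, so sp.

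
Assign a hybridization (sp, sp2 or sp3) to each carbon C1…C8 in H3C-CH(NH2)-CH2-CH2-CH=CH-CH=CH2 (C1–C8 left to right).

C1 sp3, C2 sp3, C3 sp3, C4 sp3, C5 sp2, C6 sp2, C7 sp2, C8 sp2

C1 has 4 σ bonds: steric number 4 → sp3.
C2 carries 4 σ bonds, giving a steric number of 4, so it is sp3.
C3 has 4 σ bonds: steric number 4 → sp3.
C4: 4 σ bonds — 4 electron domains, sp3.
C5: 3 σ bonds, plus one π bond; 3 regions of electron density → sp2.
C6: 3 σ bonds, plus one π bond — 3 electron domains, sp2.
C7 has 3 σ bonds, plus one π bond: steric number 3 → sp2.
C8 — 3 σ bonds, plus one π bond. Steric number 3, so sp2.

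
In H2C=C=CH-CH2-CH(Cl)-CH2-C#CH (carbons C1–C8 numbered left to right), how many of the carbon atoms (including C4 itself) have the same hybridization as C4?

C4 is sp3 (only σ bonds).
C1: sp2
C2: sp
C3: sp2
C4: sp3 ✓
C5: sp3 ✓
C6: sp3 ✓
C7: sp
C8: sp
3 carbons are sp3.

3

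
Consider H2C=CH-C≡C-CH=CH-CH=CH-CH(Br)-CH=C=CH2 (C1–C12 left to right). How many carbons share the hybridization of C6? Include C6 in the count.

8

C6 is sp2 (one π bond).
C1: sp2 ✓
C2: sp2 ✓
C3: sp
C4: sp
C5: sp2 ✓
C6: sp2 ✓
C7: sp2 ✓
C8: sp2 ✓
C9: sp3
C10: sp2 ✓
C11: sp
C12: sp2 ✓
8 carbons are sp2.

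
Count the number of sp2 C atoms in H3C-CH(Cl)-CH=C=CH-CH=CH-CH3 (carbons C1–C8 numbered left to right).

4

C1: sp3
C2: sp3
C3: sp2 ✓
C4: sp
C5: sp2 ✓
C6: sp2 ✓
C7: sp2 ✓
C8: sp3
C3, C5, C6, C7 → 4 sp2 carbons.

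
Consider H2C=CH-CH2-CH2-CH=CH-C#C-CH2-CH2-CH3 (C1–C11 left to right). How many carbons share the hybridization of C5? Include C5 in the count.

4

C5 is sp2 (one π bond).
C1: sp2 ✓
C2: sp2 ✓
C3: sp3
C4: sp3
C5: sp2 ✓
C6: sp2 ✓
C7: sp
C8: sp
C9: sp3
C10: sp3
C11: sp3
4 carbons are sp2.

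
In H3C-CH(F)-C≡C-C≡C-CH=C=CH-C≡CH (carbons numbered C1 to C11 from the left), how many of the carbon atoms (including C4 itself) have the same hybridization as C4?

7

C4 is sp (two π bonds).
C1: sp3
C2: sp3
C3: sp ✓
C4: sp ✓
C5: sp ✓
C6: sp ✓
C7: sp2
C8: sp ✓
C9: sp2
C10: sp ✓
C11: sp ✓
7 carbons are sp.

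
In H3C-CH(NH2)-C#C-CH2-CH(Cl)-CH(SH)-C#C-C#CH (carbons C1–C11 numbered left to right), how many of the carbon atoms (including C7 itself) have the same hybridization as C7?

5

C7 is sp3 (only σ bonds).
C1: sp3 ✓
C2: sp3 ✓
C3: sp
C4: sp
C5: sp3 ✓
C6: sp3 ✓
C7: sp3 ✓
C8: sp
C9: sp
C10: sp
C11: sp
5 carbons are sp3.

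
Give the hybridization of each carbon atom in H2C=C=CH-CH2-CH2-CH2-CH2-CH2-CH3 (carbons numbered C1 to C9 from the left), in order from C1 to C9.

C1: 3 σ bonds, plus one π bond; 3 regions of electron density → sp2.
C2 — 2 σ bonds, plus two π bonds. Steric number 2, so sp.
C3 — 3 σ bonds, plus one π bond. Steric number 3, so sp2.
C4: 4 σ bonds — 4 electron domains, sp3.
C5 has 4 σ bonds: steric number 4 → sp3.
C6: 4 σ bonds — 4 electron domains, sp3.
C7: 4 σ bonds; 4 regions of electron density → sp3.
C8: 4 σ bonds; 4 regions of electron density → sp3.
C9 is sp3: 4 σ bonds, 4 electron-density regions.

C1 sp2, C2 sp, C3 sp2, C4 sp3, C5 sp3, C6 sp3, C7 sp3, C8 sp3, C9 sp3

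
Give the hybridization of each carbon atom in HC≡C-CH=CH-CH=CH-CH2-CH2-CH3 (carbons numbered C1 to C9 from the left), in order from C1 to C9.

C1: 2 σ bonds, plus two π bonds; 2 regions of electron density → sp.
C2 is sp: 2 σ bonds, plus two π bonds, 2 electron-density regions.
C3 — 3 σ bonds, plus one π bond. Steric number 3, so sp2.
C4 — 3 σ bonds, plus one π bond. Steric number 3, so sp2.
C5 has 3 σ bonds, plus one π bond: steric number 3 → sp2.
C6 has 3 σ bonds, plus one π bond: steric number 3 → sp2.
C7 carries 4 σ bonds, giving a steric number of 4, so it is sp3.
C8 (4 σ bonds) has steric number 4: sp3.
C9 carries 4 σ bonds, giving a steric number of 4, so it is sp3.

C1 sp, C2 sp, C3 sp2, C4 sp2, C5 sp2, C6 sp2, C7 sp3, C8 sp3, C9 sp3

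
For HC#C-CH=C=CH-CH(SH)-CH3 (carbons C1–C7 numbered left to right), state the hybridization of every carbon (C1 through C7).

C1 sp, C2 sp, C3 sp2, C4 sp, C5 sp2, C6 sp3, C7 sp3

C1 (2 σ bonds, plus two π bonds) has steric number 2: sp.
C2: 2 σ bonds, plus two π bonds; 2 regions of electron density → sp.
C3 — 3 σ bonds, plus one π bond. Steric number 3, so sp2.
C4 is sp: 2 σ bonds, plus two π bonds, 2 electron-density regions.
C5 — 3 σ bonds, plus one π bond. Steric number 3, so sp2.
C6: 4 σ bonds — 4 electron domains, sp3.
C7: 4 σ bonds — 4 electron domains, sp3.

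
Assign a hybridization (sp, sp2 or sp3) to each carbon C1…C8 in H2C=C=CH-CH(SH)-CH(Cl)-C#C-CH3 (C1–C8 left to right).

C1 (3 σ bonds, plus one π bond) has steric number 3: sp2.
C2 has 2 σ bonds, plus two π bonds: steric number 2 → sp.
C3 (3 σ bonds, plus one π bond) has steric number 3: sp2.
C4: 4 σ bonds — 4 electron domains, sp3.
C5 (4 σ bonds) has steric number 4: sp3.
C6 — 2 σ bonds, plus two π bonds. Steric number 2, so sp.
C7 is sp: 2 σ bonds, plus two π bonds, 2 electron-density regions.
C8 carries 4 σ bonds, giving a steric number of 4, so it is sp3.

C1 sp2, C2 sp, C3 sp2, C4 sp3, C5 sp3, C6 sp, C7 sp, C8 sp3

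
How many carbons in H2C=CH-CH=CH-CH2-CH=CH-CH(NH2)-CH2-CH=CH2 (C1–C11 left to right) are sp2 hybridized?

C1: sp2 ✓
C2: sp2 ✓
C3: sp2 ✓
C4: sp2 ✓
C5: sp3
C6: sp2 ✓
C7: sp2 ✓
C8: sp3
C9: sp3
C10: sp2 ✓
C11: sp2 ✓
C1, C2, C3, C4, C6, C7, C10, C11 → 8 sp2 carbons.

8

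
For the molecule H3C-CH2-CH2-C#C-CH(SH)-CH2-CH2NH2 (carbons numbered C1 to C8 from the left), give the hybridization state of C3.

C3 has 4 σ bonds: steric number 4 → sp3.

sp^3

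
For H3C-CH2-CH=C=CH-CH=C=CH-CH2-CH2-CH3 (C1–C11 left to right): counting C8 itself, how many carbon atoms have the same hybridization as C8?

C8 is sp2 (one π bond).
C1: sp3
C2: sp3
C3: sp2 ✓
C4: sp
C5: sp2 ✓
C6: sp2 ✓
C7: sp
C8: sp2 ✓
C9: sp3
C10: sp3
C11: sp3
4 carbons are sp2.

4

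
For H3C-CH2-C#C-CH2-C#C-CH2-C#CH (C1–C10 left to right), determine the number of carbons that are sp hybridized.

6

C1: sp3
C2: sp3
C3: sp ✓
C4: sp ✓
C5: sp3
C6: sp ✓
C7: sp ✓
C8: sp3
C9: sp ✓
C10: sp ✓
C3, C4, C6, C7, C9, C10 → 6 sp carbons.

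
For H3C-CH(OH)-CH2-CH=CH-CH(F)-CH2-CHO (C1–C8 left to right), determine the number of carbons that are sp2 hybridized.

3

C1: sp3
C2: sp3
C3: sp3
C4: sp2 ✓
C5: sp2 ✓
C6: sp3
C7: sp3
C8: sp2 ✓
C4, C5, C8 → 3 sp2 carbons.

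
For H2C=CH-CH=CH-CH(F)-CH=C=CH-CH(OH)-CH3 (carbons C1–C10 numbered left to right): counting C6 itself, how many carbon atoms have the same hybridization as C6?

C6 is sp2 (one π bond).
C1: sp2 ✓
C2: sp2 ✓
C3: sp2 ✓
C4: sp2 ✓
C5: sp3
C6: sp2 ✓
C7: sp
C8: sp2 ✓
C9: sp3
C10: sp3
6 carbons are sp2.

6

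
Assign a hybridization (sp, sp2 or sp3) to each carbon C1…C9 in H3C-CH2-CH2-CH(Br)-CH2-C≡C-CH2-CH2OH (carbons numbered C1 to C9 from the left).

C1 sp3, C2 sp3, C3 sp3, C4 sp3, C5 sp3, C6 sp, C7 sp, C8 sp3, C9 sp3

C1 — 4 σ bonds. Steric number 4, so sp3.
C2 (4 σ bonds) has steric number 4: sp3.
C3 — 4 σ bonds. Steric number 4, so sp3.
C4 is sp3: 4 σ bonds, 4 electron-density regions.
C5 carries 4 σ bonds, giving a steric number of 4, so it is sp3.
C6: 2 σ bonds, plus two π bonds — 2 electron domains, sp.
C7: 2 σ bonds, plus two π bonds; 2 regions of electron density → sp.
C8 — 4 σ bonds. Steric number 4, so sp3.
C9 carries 4 σ bonds, giving a steric number of 4, so it is sp3.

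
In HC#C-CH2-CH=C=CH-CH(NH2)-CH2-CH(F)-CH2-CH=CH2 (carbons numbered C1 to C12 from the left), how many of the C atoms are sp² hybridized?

4

C1: sp
C2: sp
C3: sp3
C4: sp2 ✓
C5: sp
C6: sp2 ✓
C7: sp3
C8: sp3
C9: sp3
C10: sp3
C11: sp2 ✓
C12: sp2 ✓
C4, C6, C11, C12 → 4 sp2 carbons.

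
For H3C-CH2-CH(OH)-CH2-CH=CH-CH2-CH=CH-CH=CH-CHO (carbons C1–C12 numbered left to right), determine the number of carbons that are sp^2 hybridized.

7

C1: sp3
C2: sp3
C3: sp3
C4: sp3
C5: sp2 ✓
C6: sp2 ✓
C7: sp3
C8: sp2 ✓
C9: sp2 ✓
C10: sp2 ✓
C11: sp2 ✓
C12: sp2 ✓
C5, C6, C8, C9, C10, C11, C12 → 7 sp2 carbons.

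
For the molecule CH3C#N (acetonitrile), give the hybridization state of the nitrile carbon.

sp

The nitrile carbon (2 σ bonds, plus two π bonds) has steric number 2: sp.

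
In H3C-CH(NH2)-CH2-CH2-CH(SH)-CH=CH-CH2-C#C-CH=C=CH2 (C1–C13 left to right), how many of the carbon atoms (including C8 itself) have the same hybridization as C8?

6

C8 is sp3 (only σ bonds).
C1: sp3 ✓
C2: sp3 ✓
C3: sp3 ✓
C4: sp3 ✓
C5: sp3 ✓
C6: sp2
C7: sp2
C8: sp3 ✓
C9: sp
C10: sp
C11: sp2
C12: sp
C13: sp2
6 carbons are sp3.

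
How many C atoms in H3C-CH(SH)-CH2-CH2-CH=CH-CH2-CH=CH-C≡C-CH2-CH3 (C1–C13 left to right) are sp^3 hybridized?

7

C1: sp3 ✓
C2: sp3 ✓
C3: sp3 ✓
C4: sp3 ✓
C5: sp2
C6: sp2
C7: sp3 ✓
C8: sp2
C9: sp2
C10: sp
C11: sp
C12: sp3 ✓
C13: sp3 ✓
C1, C2, C3, C4, C7, C12, C13 → 7 sp3 carbons.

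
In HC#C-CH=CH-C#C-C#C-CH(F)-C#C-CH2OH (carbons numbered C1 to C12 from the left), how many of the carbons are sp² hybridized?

2

C1: sp
C2: sp
C3: sp2 ✓
C4: sp2 ✓
C5: sp
C6: sp
C7: sp
C8: sp
C9: sp3
C10: sp
C11: sp
C12: sp3
C3, C4 → 2 sp2 carbons.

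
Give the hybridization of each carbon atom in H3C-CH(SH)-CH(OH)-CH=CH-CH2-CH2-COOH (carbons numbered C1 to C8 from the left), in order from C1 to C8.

C1 sp3, C2 sp3, C3 sp3, C4 sp2, C5 sp2, C6 sp3, C7 sp3, C8 sp2

C1: 4 σ bonds; 4 regions of electron density → sp3.
C2 (4 σ bonds) has steric number 4: sp3.
C3 has 4 σ bonds: steric number 4 → sp3.
C4: 3 σ bonds, plus one π bond — 3 electron domains, sp2.
C5 — 3 σ bonds, plus one π bond. Steric number 3, so sp2.
C6 — 4 σ bonds. Steric number 4, so sp3.
C7 has 4 σ bonds: steric number 4 → sp3.
C8 has 3 σ bonds, plus one π bond: steric number 3 → sp2.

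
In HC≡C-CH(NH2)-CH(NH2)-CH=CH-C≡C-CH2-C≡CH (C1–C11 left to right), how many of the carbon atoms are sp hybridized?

C1: sp ✓
C2: sp ✓
C3: sp3
C4: sp3
C5: sp2
C6: sp2
C7: sp ✓
C8: sp ✓
C9: sp3
C10: sp ✓
C11: sp ✓
C1, C2, C7, C8, C10, C11 → 6 sp carbons.

6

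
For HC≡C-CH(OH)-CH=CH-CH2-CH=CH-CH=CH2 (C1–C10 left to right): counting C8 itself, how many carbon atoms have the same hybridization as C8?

C8 is sp2 (one π bond).
C1: sp
C2: sp
C3: sp3
C4: sp2 ✓
C5: sp2 ✓
C6: sp3
C7: sp2 ✓
C8: sp2 ✓
C9: sp2 ✓
C10: sp2 ✓
6 carbons are sp2.

6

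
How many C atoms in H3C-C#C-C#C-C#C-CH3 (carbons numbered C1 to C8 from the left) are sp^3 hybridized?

2

C1: sp3 ✓
C2: sp
C3: sp
C4: sp
C5: sp
C6: sp
C7: sp
C8: sp3 ✓
C1, C8 → 2 sp3 carbons.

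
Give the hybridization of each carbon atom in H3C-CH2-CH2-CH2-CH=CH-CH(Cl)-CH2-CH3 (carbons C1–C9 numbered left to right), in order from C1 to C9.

C1 sp3, C2 sp3, C3 sp3, C4 sp3, C5 sp2, C6 sp2, C7 sp3, C8 sp3, C9 sp3

C1 is sp3: 4 σ bonds, 4 electron-density regions.
C2: 4 σ bonds — 4 electron domains, sp3.
C3: 4 σ bonds — 4 electron domains, sp3.
C4 has 4 σ bonds: steric number 4 → sp3.
C5 has 3 σ bonds, plus one π bond: steric number 3 → sp2.
C6 carries 3 σ bonds, plus one π bond, giving a steric number of 3, so it is sp2.
C7 is sp3: 4 σ bonds, 4 electron-density regions.
C8 — 4 σ bonds. Steric number 4, so sp3.
C9: 4 σ bonds; 4 regions of electron density → sp3.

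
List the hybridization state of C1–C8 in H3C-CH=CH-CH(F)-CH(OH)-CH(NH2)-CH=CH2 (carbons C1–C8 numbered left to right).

C1 is sp3: 4 σ bonds, 4 electron-density regions.
C2: 3 σ bonds, plus one π bond; 3 regions of electron density → sp2.
C3 has 3 σ bonds, plus one π bond: steric number 3 → sp2.
C4 carries 4 σ bonds, giving a steric number of 4, so it is sp3.
C5 is sp3: 4 σ bonds, 4 electron-density regions.
C6 (4 σ bonds) has steric number 4: sp3.
C7 carries 3 σ bonds, plus one π bond, giving a steric number of 3, so it is sp2.
C8 is sp2: 3 σ bonds, plus one π bond, 3 electron-density regions.

C1 sp3, C2 sp2, C3 sp2, C4 sp3, C5 sp3, C6 sp3, C7 sp2, C8 sp2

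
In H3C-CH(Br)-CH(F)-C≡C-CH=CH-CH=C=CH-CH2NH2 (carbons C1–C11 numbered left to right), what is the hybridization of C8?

sp2

C8 (3 σ bonds, plus one π bond) has steric number 3: sp2.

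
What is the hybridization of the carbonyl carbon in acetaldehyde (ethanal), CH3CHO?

sp^2

The carbonyl carbon is sp2: 3 σ bonds, plus one π bond, 3 electron-density regions.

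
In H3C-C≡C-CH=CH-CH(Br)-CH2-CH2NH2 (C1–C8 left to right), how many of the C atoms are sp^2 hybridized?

2

C1: sp3
C2: sp
C3: sp
C4: sp2 ✓
C5: sp2 ✓
C6: sp3
C7: sp3
C8: sp3
C4, C5 → 2 sp2 carbons.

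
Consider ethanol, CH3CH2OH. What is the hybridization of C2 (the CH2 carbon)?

sp³

C2 (the CH2 carbon): 4 σ bonds — 4 electron domains, sp3.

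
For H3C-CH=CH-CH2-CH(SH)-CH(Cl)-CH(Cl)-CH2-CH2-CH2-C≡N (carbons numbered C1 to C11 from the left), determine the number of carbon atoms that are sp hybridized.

C1: sp3
C2: sp2
C3: sp2
C4: sp3
C5: sp3
C6: sp3
C7: sp3
C8: sp3
C9: sp3
C10: sp3
C11: sp ✓
C11 → 1 sp carbon.

1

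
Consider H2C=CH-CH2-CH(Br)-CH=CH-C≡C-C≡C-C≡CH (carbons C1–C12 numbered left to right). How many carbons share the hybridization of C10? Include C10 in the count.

6

C10 is sp (two π bonds).
C1: sp2
C2: sp2
C3: sp3
C4: sp3
C5: sp2
C6: sp2
C7: sp ✓
C8: sp ✓
C9: sp ✓
C10: sp ✓
C11: sp ✓
C12: sp ✓
6 carbons are sp.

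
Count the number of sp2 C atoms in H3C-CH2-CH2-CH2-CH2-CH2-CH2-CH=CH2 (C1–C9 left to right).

2

C1: sp3
C2: sp3
C3: sp3
C4: sp3
C5: sp3
C6: sp3
C7: sp3
C8: sp2 ✓
C9: sp2 ✓
C8, C9 → 2 sp2 carbons.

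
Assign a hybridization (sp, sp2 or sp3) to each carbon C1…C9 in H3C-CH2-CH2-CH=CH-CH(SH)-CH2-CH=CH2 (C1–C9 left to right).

C1 sp3, C2 sp3, C3 sp3, C4 sp2, C5 sp2, C6 sp3, C7 sp3, C8 sp2, C9 sp2

C1 is sp3: 4 σ bonds, 4 electron-density regions.
C2 (4 σ bonds) has steric number 4: sp3.
C3: 4 σ bonds; 4 regions of electron density → sp3.
C4 (3 σ bonds, plus one π bond) has steric number 3: sp2.
C5: 3 σ bonds, plus one π bond — 3 electron domains, sp2.
C6 — 4 σ bonds. Steric number 4, so sp3.
C7 is sp3: 4 σ bonds, 4 electron-density regions.
C8 has 3 σ bonds, plus one π bond: steric number 3 → sp2.
C9 (3 σ bonds, plus one π bond) has steric number 3: sp2.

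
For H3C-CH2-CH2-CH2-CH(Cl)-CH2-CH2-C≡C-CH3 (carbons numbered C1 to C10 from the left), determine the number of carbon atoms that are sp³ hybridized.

C1: sp3 ✓
C2: sp3 ✓
C3: sp3 ✓
C4: sp3 ✓
C5: sp3 ✓
C6: sp3 ✓
C7: sp3 ✓
C8: sp
C9: sp
C10: sp3 ✓
C1, C2, C3, C4, C5, C6, C7, C10 → 8 sp3 carbons.

8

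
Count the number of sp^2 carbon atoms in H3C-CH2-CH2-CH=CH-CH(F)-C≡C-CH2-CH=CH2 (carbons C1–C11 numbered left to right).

4

C1: sp3
C2: sp3
C3: sp3
C4: sp2 ✓
C5: sp2 ✓
C6: sp3
C7: sp
C8: sp
C9: sp3
C10: sp2 ✓
C11: sp2 ✓
C4, C5, C10, C11 → 4 sp2 carbons.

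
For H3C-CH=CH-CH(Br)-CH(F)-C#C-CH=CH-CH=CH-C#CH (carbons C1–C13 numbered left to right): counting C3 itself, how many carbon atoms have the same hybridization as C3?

C3 is sp2 (one π bond).
C1: sp3
C2: sp2 ✓
C3: sp2 ✓
C4: sp3
C5: sp3
C6: sp
C7: sp
C8: sp2 ✓
C9: sp2 ✓
C10: sp2 ✓
C11: sp2 ✓
C12: sp
C13: sp
6 carbons are sp2.

6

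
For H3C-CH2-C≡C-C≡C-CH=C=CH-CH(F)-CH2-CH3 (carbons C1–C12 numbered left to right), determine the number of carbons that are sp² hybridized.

C1: sp3
C2: sp3
C3: sp
C4: sp
C5: sp
C6: sp
C7: sp2 ✓
C8: sp
C9: sp2 ✓
C10: sp3
C11: sp3
C12: sp3
C7, C9 → 2 sp2 carbons.

2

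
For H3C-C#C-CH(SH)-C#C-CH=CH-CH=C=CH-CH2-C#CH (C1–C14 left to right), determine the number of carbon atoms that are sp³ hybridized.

3

C1: sp3 ✓
C2: sp
C3: sp
C4: sp3 ✓
C5: sp
C6: sp
C7: sp2
C8: sp2
C9: sp2
C10: sp
C11: sp2
C12: sp3 ✓
C13: sp
C14: sp
C1, C4, C12 → 3 sp3 carbons.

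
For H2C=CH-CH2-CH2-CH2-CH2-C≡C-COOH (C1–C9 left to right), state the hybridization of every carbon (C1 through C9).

C1 is sp2: 3 σ bonds, plus one π bond, 3 electron-density regions.
C2 is sp2: 3 σ bonds, plus one π bond, 3 electron-density regions.
C3 carries 4 σ bonds, giving a steric number of 4, so it is sp3.
C4 has 4 σ bonds: steric number 4 → sp3.
C5: 4 σ bonds; 4 regions of electron density → sp3.
C6 has 4 σ bonds: steric number 4 → sp3.
C7: 2 σ bonds, plus two π bonds; 2 regions of electron density → sp.
C8 has 2 σ bonds, plus two π bonds: steric number 2 → sp.
C9 has 3 σ bonds, plus one π bond: steric number 3 → sp2.

C1 sp2, C2 sp2, C3 sp3, C4 sp3, C5 sp3, C6 sp3, C7 sp, C8 sp, C9 sp2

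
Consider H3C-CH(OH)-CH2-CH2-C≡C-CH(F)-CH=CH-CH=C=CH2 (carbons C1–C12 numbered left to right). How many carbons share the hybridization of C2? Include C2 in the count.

C2 is sp3 (only σ bonds).
C1: sp3 ✓
C2: sp3 ✓
C3: sp3 ✓
C4: sp3 ✓
C5: sp
C6: sp
C7: sp3 ✓
C8: sp2
C9: sp2
C10: sp2
C11: sp
C12: sp2
5 carbons are sp3.

5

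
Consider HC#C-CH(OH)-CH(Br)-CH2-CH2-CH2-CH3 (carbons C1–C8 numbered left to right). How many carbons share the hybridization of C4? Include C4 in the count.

C4 is sp3 (only σ bonds).
C1: sp
C2: sp
C3: sp3 ✓
C4: sp3 ✓
C5: sp3 ✓
C6: sp3 ✓
C7: sp3 ✓
C8: sp3 ✓
6 carbons are sp3.

6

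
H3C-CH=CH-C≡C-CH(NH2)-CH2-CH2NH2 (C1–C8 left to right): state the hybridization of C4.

sp

C4: 2 σ bonds, plus two π bonds — 2 electron domains, sp.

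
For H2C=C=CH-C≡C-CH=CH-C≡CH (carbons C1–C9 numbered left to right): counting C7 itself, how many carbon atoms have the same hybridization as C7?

4

C7 is sp2 (one π bond).
C1: sp2 ✓
C2: sp
C3: sp2 ✓
C4: sp
C5: sp
C6: sp2 ✓
C7: sp2 ✓
C8: sp
C9: sp
4 carbons are sp2.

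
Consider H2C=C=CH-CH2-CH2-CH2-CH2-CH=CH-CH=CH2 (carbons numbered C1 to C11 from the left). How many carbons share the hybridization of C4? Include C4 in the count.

C4 is sp3 (only σ bonds).
C1: sp2
C2: sp
C3: sp2
C4: sp3 ✓
C5: sp3 ✓
C6: sp3 ✓
C7: sp3 ✓
C8: sp2
C9: sp2
C10: sp2
C11: sp2
4 carbons are sp3.

4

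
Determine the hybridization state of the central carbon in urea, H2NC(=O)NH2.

sp^2

The central carbon is sp2: 3 σ bonds, plus one π bond, 3 electron-density regions.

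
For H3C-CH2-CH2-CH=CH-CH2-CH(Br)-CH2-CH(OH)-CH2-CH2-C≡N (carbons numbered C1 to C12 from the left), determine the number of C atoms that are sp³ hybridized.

C1: sp3 ✓
C2: sp3 ✓
C3: sp3 ✓
C4: sp2
C5: sp2
C6: sp3 ✓
C7: sp3 ✓
C8: sp3 ✓
C9: sp3 ✓
C10: sp3 ✓
C11: sp3 ✓
C12: sp
C1, C2, C3, C6, C7, C8, C9, C10, C11 → 9 sp3 carbons.

9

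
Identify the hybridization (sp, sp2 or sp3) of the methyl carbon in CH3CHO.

The methyl carbon — 4 σ bonds. Steric number 4, so sp3.

sp³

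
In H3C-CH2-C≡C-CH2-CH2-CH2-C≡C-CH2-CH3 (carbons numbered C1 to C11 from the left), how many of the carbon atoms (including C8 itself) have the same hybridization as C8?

4

C8 is sp (two π bonds).
C1: sp3
C2: sp3
C3: sp ✓
C4: sp ✓
C5: sp3
C6: sp3
C7: sp3
C8: sp ✓
C9: sp ✓
C10: sp3
C11: sp3
4 carbons are sp.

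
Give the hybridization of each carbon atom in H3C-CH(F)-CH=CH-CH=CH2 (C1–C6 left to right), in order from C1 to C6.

C1 sp3, C2 sp3, C3 sp2, C4 sp2, C5 sp2, C6 sp2

C1 is sp3: 4 σ bonds, 4 electron-density regions.
C2: 4 σ bonds — 4 electron domains, sp3.
C3 (3 σ bonds, plus one π bond) has steric number 3: sp2.
C4 has 3 σ bonds, plus one π bond: steric number 3 → sp2.
C5: 3 σ bonds, plus one π bond; 3 regions of electron density → sp2.
C6 is sp2: 3 σ bonds, plus one π bond, 3 electron-density regions.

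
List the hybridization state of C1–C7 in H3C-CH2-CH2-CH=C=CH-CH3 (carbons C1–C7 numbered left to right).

C1 sp3, C2 sp3, C3 sp3, C4 sp2, C5 sp, C6 sp2, C7 sp3

C1 (4 σ bonds) has steric number 4: sp3.
C2: 4 σ bonds — 4 electron domains, sp3.
C3 — 4 σ bonds. Steric number 4, so sp3.
C4 — 3 σ bonds, plus one π bond. Steric number 3, so sp2.
C5: 2 σ bonds, plus two π bonds; 2 regions of electron density → sp.
C6 is sp2: 3 σ bonds, plus one π bond, 3 electron-density regions.
C7 is sp3: 4 σ bonds, 4 electron-density regions.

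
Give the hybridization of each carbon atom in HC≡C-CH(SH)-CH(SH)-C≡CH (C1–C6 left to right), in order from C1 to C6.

C1 sp, C2 sp, C3 sp3, C4 sp3, C5 sp, C6 sp

C1 — 2 σ bonds, plus two π bonds. Steric number 2, so sp.
C2 has 2 σ bonds, plus two π bonds: steric number 2 → sp.
C3 — 4 σ bonds. Steric number 4, so sp3.
C4 carries 4 σ bonds, giving a steric number of 4, so it is sp3.
C5 carries 2 σ bonds, plus two π bonds, giving a steric number of 2, so it is sp.
C6: 2 σ bonds, plus two π bonds — 2 electron domains, sp.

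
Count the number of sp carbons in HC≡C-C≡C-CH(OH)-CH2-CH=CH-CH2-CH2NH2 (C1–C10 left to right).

4

C1: sp ✓
C2: sp ✓
C3: sp ✓
C4: sp ✓
C5: sp3
C6: sp3
C7: sp2
C8: sp2
C9: sp3
C10: sp3
C1, C2, C3, C4 → 4 sp carbons.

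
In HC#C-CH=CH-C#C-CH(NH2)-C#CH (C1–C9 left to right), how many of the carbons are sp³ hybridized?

1

C1: sp
C2: sp
C3: sp2
C4: sp2
C5: sp
C6: sp
C7: sp3 ✓
C8: sp
C9: sp
C7 → 1 sp3 carbon.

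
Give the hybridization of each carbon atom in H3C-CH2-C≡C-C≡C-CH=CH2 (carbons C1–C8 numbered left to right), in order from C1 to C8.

C1 sp3, C2 sp3, C3 sp, C4 sp, C5 sp, C6 sp, C7 sp2, C8 sp2

C1 has 4 σ bonds: steric number 4 → sp3.
C2 (4 σ bonds) has steric number 4: sp3.
C3 has 2 σ bonds, plus two π bonds: steric number 2 → sp.
C4: 2 σ bonds, plus two π bonds; 2 regions of electron density → sp.
C5 (2 σ bonds, plus two π bonds) has steric number 2: sp.
C6: 2 σ bonds, plus two π bonds — 2 electron domains, sp.
C7 — 3 σ bonds, plus one π bond. Steric number 3, so sp2.
C8 (3 σ bonds, plus one π bond) has steric number 3: sp2.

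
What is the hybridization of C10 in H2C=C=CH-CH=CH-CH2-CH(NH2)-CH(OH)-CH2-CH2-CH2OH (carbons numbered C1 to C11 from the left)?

C10 is sp3: 4 σ bonds, 4 electron-density regions.

sp³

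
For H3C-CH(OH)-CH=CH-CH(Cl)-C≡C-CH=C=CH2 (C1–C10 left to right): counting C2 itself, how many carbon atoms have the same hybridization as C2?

C2 is sp3 (only σ bonds).
C1: sp3 ✓
C2: sp3 ✓
C3: sp2
C4: sp2
C5: sp3 ✓
C6: sp
C7: sp
C8: sp2
C9: sp
C10: sp2
3 carbons are sp3.

3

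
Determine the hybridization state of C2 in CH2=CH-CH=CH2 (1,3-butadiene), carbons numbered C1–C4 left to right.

sp2

C2: 3 σ bonds, plus one π bond; 3 regions of electron density → sp2.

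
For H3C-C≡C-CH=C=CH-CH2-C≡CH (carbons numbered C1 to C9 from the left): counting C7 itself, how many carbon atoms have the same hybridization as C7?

C7 is sp3 (only σ bonds).
C1: sp3 ✓
C2: sp
C3: sp
C4: sp2
C5: sp
C6: sp2
C7: sp3 ✓
C8: sp
C9: sp
2 carbons are sp3.

2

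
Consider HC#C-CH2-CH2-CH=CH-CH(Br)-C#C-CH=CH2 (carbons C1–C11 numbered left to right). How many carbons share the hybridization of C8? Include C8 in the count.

C8 is sp (two π bonds).
C1: sp ✓
C2: sp ✓
C3: sp3
C4: sp3
C5: sp2
C6: sp2
C7: sp3
C8: sp ✓
C9: sp ✓
C10: sp2
C11: sp2
4 carbons are sp.

4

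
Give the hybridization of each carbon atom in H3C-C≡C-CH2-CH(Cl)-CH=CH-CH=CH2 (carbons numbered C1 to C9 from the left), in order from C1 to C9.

C1 sp3, C2 sp, C3 sp, C4 sp3, C5 sp3, C6 sp2, C7 sp2, C8 sp2, C9 sp2

C1 (4 σ bonds) has steric number 4: sp3.
C2 carries 2 σ bonds, plus two π bonds, giving a steric number of 2, so it is sp.
C3 is sp: 2 σ bonds, plus two π bonds, 2 electron-density regions.
C4 (4 σ bonds) has steric number 4: sp3.
C5: 4 σ bonds; 4 regions of electron density → sp3.
C6: 3 σ bonds, plus one π bond — 3 electron domains, sp2.
C7 — 3 σ bonds, plus one π bond. Steric number 3, so sp2.
C8 carries 3 σ bonds, plus one π bond, giving a steric number of 3, so it is sp2.
C9: 3 σ bonds, plus one π bond; 3 regions of electron density → sp2.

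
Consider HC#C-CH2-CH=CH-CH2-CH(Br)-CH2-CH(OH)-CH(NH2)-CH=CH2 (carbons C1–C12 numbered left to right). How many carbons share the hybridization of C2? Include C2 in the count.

2

C2 is sp (two π bonds).
C1: sp ✓
C2: sp ✓
C3: sp3
C4: sp2
C5: sp2
C6: sp3
C7: sp3
C8: sp3
C9: sp3
C10: sp3
C11: sp2
C12: sp2
2 carbons are sp.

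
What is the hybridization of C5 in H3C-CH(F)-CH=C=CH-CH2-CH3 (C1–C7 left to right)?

C5 has 3 σ bonds, plus one π bond: steric number 3 → sp2.

sp^2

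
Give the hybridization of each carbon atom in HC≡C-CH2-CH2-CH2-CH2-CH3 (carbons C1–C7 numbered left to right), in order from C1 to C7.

C1 sp, C2 sp, C3 sp3, C4 sp3, C5 sp3, C6 sp3, C7 sp3

C1 is sp: 2 σ bonds, plus two π bonds, 2 electron-density regions.
C2 carries 2 σ bonds, plus two π bonds, giving a steric number of 2, so it is sp.
C3 is sp3: 4 σ bonds, 4 electron-density regions.
C4 has 4 σ bonds: steric number 4 → sp3.
C5 (4 σ bonds) has steric number 4: sp3.
C6: 4 σ bonds; 4 regions of electron density → sp3.
C7 has 4 σ bonds: steric number 4 → sp3.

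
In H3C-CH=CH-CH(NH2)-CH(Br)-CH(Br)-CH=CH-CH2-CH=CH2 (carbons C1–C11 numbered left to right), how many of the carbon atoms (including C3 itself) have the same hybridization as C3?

C3 is sp2 (one π bond).
C1: sp3
C2: sp2 ✓
C3: sp2 ✓
C4: sp3
C5: sp3
C6: sp3
C7: sp2 ✓
C8: sp2 ✓
C9: sp3
C10: sp2 ✓
C11: sp2 ✓
6 carbons are sp2.

6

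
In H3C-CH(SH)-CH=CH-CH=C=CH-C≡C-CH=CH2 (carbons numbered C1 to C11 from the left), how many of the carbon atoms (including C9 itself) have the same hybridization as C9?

3

C9 is sp (two π bonds).
C1: sp3
C2: sp3
C3: sp2
C4: sp2
C5: sp2
C6: sp ✓
C7: sp2
C8: sp ✓
C9: sp ✓
C10: sp2
C11: sp2
3 carbons are sp.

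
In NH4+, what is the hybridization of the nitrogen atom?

Four σ bonds, no lone pair → sp3, tetrahedral.

sp^3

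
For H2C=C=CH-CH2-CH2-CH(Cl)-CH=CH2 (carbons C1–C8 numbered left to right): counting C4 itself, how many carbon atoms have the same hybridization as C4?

C4 is sp3 (only σ bonds).
C1: sp2
C2: sp
C3: sp2
C4: sp3 ✓
C5: sp3 ✓
C6: sp3 ✓
C7: sp2
C8: sp2
3 carbons are sp3.

3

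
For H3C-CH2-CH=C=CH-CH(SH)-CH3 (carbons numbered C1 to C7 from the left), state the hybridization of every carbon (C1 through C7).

C1 sp3, C2 sp3, C3 sp2, C4 sp, C5 sp2, C6 sp3, C7 sp3

C1 is sp3: 4 σ bonds, 4 electron-density regions.
C2 carries 4 σ bonds, giving a steric number of 4, so it is sp3.
C3 has 3 σ bonds, plus one π bond: steric number 3 → sp2.
C4 is sp: 2 σ bonds, plus two π bonds, 2 electron-density regions.
C5 has 3 σ bonds, plus one π bond: steric number 3 → sp2.
C6 (4 σ bonds) has steric number 4: sp3.
C7: 4 σ bonds; 4 regions of electron density → sp3.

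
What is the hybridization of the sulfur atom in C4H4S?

Analogous to furan: one S lone pair in the aromatic π system, S is sp2.

sp^2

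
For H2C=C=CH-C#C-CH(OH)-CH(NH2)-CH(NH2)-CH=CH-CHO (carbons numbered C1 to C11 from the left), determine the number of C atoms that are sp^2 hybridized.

5

C1: sp2 ✓
C2: sp
C3: sp2 ✓
C4: sp
C5: sp
C6: sp3
C7: sp3
C8: sp3
C9: sp2 ✓
C10: sp2 ✓
C11: sp2 ✓
C1, C3, C9, C10, C11 → 5 sp2 carbons.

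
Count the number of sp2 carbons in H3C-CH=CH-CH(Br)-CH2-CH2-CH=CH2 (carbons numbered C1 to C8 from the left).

C1: sp3
C2: sp2 ✓
C3: sp2 ✓
C4: sp3
C5: sp3
C6: sp3
C7: sp2 ✓
C8: sp2 ✓
C2, C3, C7, C8 → 4 sp2 carbons.

4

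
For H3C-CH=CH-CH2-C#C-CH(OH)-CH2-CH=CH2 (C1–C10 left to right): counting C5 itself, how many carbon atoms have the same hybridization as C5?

2

C5 is sp (two π bonds).
C1: sp3
C2: sp2
C3: sp2
C4: sp3
C5: sp ✓
C6: sp ✓
C7: sp3
C8: sp3
C9: sp2
C10: sp2
2 carbons are sp.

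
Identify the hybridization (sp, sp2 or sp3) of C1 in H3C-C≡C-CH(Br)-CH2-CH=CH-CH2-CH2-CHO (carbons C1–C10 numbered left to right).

sp^3

C1 is sp3: 4 σ bonds, 4 electron-density regions.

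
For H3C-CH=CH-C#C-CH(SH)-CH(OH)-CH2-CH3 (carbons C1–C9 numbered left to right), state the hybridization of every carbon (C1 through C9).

C1 sp3, C2 sp2, C3 sp2, C4 sp, C5 sp, C6 sp3, C7 sp3, C8 sp3, C9 sp3

C1 carries 4 σ bonds, giving a steric number of 4, so it is sp3.
C2 (3 σ bonds, plus one π bond) has steric number 3: sp2.
C3 carries 3 σ bonds, plus one π bond, giving a steric number of 3, so it is sp2.
C4 (2 σ bonds, plus two π bonds) has steric number 2: sp.
C5 — 2 σ bonds, plus two π bonds. Steric number 2, so sp.
C6 — 4 σ bonds. Steric number 4, so sp3.
C7 has 4 σ bonds: steric number 4 → sp3.
C8 has 4 σ bonds: steric number 4 → sp3.
C9 carries 4 σ bonds, giving a steric number of 4, so it is sp3.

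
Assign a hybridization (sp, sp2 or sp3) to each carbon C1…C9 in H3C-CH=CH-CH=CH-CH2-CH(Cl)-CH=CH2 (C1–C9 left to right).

C1 sp3, C2 sp2, C3 sp2, C4 sp2, C5 sp2, C6 sp3, C7 sp3, C8 sp2, C9 sp2

C1 — 4 σ bonds. Steric number 4, so sp3.
C2 carries 3 σ bonds, plus one π bond, giving a steric number of 3, so it is sp2.
C3 carries 3 σ bonds, plus one π bond, giving a steric number of 3, so it is sp2.
C4 is sp2: 3 σ bonds, plus one π bond, 3 electron-density regions.
C5: 3 σ bonds, plus one π bond — 3 electron domains, sp2.
C6: 4 σ bonds; 4 regions of electron density → sp3.
C7 (4 σ bonds) has steric number 4: sp3.
C8: 3 σ bonds, plus one π bond — 3 electron domains, sp2.
C9 — 3 σ bonds, plus one π bond. Steric number 3, so sp2.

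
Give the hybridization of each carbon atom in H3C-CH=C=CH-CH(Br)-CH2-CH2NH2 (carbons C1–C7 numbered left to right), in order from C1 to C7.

C1 has 4 σ bonds: steric number 4 → sp3.
C2 — 3 σ bonds, plus one π bond. Steric number 3, so sp2.
C3: 2 σ bonds, plus two π bonds; 2 regions of electron density → sp.
C4 carries 3 σ bonds, plus one π bond, giving a steric number of 3, so it is sp2.
C5 carries 4 σ bonds, giving a steric number of 4, so it is sp3.
C6: 4 σ bonds; 4 regions of electron density → sp3.
C7 is sp3: 4 σ bonds, 4 electron-density regions.

C1 sp3, C2 sp2, C3 sp, C4 sp2, C5 sp3, C6 sp3, C7 sp3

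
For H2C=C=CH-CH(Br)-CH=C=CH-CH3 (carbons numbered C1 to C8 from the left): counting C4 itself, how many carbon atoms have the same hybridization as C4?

2

C4 is sp3 (only σ bonds).
C1: sp2
C2: sp
C3: sp2
C4: sp3 ✓
C5: sp2
C6: sp
C7: sp2
C8: sp3 ✓
2 carbons are sp3.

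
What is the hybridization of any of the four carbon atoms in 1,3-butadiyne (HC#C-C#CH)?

sp

Every carbon is part of a C≡C triple bond: two σ regions → sp.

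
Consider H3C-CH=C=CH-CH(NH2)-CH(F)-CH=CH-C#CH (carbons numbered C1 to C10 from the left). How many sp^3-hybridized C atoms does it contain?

3

C1: sp3 ✓
C2: sp2
C3: sp
C4: sp2
C5: sp3 ✓
C6: sp3 ✓
C7: sp2
C8: sp2
C9: sp
C10: sp
C1, C5, C6 → 3 sp3 carbons.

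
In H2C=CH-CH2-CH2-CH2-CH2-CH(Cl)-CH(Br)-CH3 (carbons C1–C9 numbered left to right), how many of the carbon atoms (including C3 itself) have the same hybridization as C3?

7

C3 is sp3 (only σ bonds).
C1: sp2
C2: sp2
C3: sp3 ✓
C4: sp3 ✓
C5: sp3 ✓
C6: sp3 ✓
C7: sp3 ✓
C8: sp3 ✓
C9: sp3 ✓
7 carbons are sp3.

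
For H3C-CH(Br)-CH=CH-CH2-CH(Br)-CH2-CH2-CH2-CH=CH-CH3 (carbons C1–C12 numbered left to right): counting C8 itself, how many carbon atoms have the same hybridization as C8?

C8 is sp3 (only σ bonds).
C1: sp3 ✓
C2: sp3 ✓
C3: sp2
C4: sp2
C5: sp3 ✓
C6: sp3 ✓
C7: sp3 ✓
C8: sp3 ✓
C9: sp3 ✓
C10: sp2
C11: sp2
C12: sp3 ✓
8 carbons are sp3.

8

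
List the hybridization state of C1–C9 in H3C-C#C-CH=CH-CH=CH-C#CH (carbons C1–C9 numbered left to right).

C1 has 4 σ bonds: steric number 4 → sp3.
C2: 2 σ bonds, plus two π bonds — 2 electron domains, sp.
C3 — 2 σ bonds, plus two π bonds. Steric number 2, so sp.
C4 — 3 σ bonds, plus one π bond. Steric number 3, so sp2.
C5 is sp2: 3 σ bonds, plus one π bond, 3 electron-density regions.
C6 is sp2: 3 σ bonds, plus one π bond, 3 electron-density regions.
C7 has 3 σ bonds, plus one π bond: steric number 3 → sp2.
C8 — 2 σ bonds, plus two π bonds. Steric number 2, so sp.
C9: 2 σ bonds, plus two π bonds — 2 electron domains, sp.

C1 sp3, C2 sp, C3 sp, C4 sp2, C5 sp2, C6 sp2, C7 sp2, C8 sp, C9 sp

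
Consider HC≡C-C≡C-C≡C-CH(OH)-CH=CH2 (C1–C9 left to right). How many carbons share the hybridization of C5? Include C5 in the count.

6

C5 is sp (two π bonds).
C1: sp ✓
C2: sp ✓
C3: sp ✓
C4: sp ✓
C5: sp ✓
C6: sp ✓
C7: sp3
C8: sp2
C9: sp2
6 carbons are sp.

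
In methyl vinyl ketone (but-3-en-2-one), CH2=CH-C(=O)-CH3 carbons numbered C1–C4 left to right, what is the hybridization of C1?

C1 has 3 σ bonds, plus one π bond: steric number 3 → sp2.

sp2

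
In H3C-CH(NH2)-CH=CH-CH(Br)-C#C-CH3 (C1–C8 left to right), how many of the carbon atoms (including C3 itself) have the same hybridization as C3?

2

C3 is sp2 (one π bond).
C1: sp3
C2: sp3
C3: sp2 ✓
C4: sp2 ✓
C5: sp3
C6: sp
C7: sp
C8: sp3
2 carbons are sp2.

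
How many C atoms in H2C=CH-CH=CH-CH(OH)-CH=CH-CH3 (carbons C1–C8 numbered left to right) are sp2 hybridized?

6

C1: sp2 ✓
C2: sp2 ✓
C3: sp2 ✓
C4: sp2 ✓
C5: sp3
C6: sp2 ✓
C7: sp2 ✓
C8: sp3
C1, C2, C3, C4, C6, C7 → 6 sp2 carbons.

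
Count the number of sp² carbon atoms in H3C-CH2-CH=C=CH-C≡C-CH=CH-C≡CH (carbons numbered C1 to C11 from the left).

C1: sp3
C2: sp3
C3: sp2 ✓
C4: sp
C5: sp2 ✓
C6: sp
C7: sp
C8: sp2 ✓
C9: sp2 ✓
C10: sp
C11: sp
C3, C5, C8, C9 → 4 sp2 carbons.

4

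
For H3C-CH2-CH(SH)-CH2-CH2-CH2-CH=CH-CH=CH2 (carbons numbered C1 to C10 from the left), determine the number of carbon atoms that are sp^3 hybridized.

C1: sp3 ✓
C2: sp3 ✓
C3: sp3 ✓
C4: sp3 ✓
C5: sp3 ✓
C6: sp3 ✓
C7: sp2
C8: sp2
C9: sp2
C10: sp2
C1, C2, C3, C4, C5, C6 → 6 sp3 carbons.

6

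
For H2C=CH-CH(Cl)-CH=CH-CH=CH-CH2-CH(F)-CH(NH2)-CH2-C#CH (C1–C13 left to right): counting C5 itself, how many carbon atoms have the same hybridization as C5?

6

C5 is sp2 (one π bond).
C1: sp2 ✓
C2: sp2 ✓
C3: sp3
C4: sp2 ✓
C5: sp2 ✓
C6: sp2 ✓
C7: sp2 ✓
C8: sp3
C9: sp3
C10: sp3
C11: sp3
C12: sp
C13: sp
6 carbons are sp2.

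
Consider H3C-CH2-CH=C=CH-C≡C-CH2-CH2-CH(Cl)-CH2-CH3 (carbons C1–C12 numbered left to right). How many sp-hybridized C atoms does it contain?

C1: sp3
C2: sp3
C3: sp2
C4: sp ✓
C5: sp2
C6: sp ✓
C7: sp ✓
C8: sp3
C9: sp3
C10: sp3
C11: sp3
C12: sp3
C4, C6, C7 → 3 sp carbons.

3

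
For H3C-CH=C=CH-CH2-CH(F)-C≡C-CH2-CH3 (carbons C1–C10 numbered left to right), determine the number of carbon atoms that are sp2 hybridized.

C1: sp3
C2: sp2 ✓
C3: sp
C4: sp2 ✓
C5: sp3
C6: sp3
C7: sp
C8: sp
C9: sp3
C10: sp3
C2, C4 → 2 sp2 carbons.

2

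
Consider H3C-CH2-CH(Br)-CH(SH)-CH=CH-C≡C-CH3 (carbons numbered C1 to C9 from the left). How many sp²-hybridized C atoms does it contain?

2

C1: sp3
C2: sp3
C3: sp3
C4: sp3
C5: sp2 ✓
C6: sp2 ✓
C7: sp
C8: sp
C9: sp3
C5, C6 → 2 sp2 carbons.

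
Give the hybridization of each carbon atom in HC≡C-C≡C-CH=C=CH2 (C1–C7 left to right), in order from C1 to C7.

C1 carries 2 σ bonds, plus two π bonds, giving a steric number of 2, so it is sp.
C2: 2 σ bonds, plus two π bonds — 2 electron domains, sp.
C3 is sp: 2 σ bonds, plus two π bonds, 2 electron-density regions.
C4 — 2 σ bonds, plus two π bonds. Steric number 2, so sp.
C5 has 3 σ bonds, plus one π bond: steric number 3 → sp2.
C6 (2 σ bonds, plus two π bonds) has steric number 2: sp.
C7 is sp2: 3 σ bonds, plus one π bond, 3 electron-density regions.

C1 sp, C2 sp, C3 sp, C4 sp, C5 sp2, C6 sp, C7 sp2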